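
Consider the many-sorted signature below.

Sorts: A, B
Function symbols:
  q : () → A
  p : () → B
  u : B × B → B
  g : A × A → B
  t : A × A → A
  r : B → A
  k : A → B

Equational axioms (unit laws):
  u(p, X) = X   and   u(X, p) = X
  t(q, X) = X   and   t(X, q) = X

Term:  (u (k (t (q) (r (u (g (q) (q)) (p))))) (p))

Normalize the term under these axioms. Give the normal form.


normal form = (k (r (g (q) (q))))

1. (u (k (t (q) (r (u (g (q) (q)) (p))))) (p))  →  (k (t (q) (r (u (g (q) (q)) (p)))))
2. (k (t (q) (r (u (g (q) (q)) (p)))))  →  (k (r (u (g (q) (q)) (p))))
3. (k (r (u (g (q) (q)) (p))))  →  (k (r (g (q) (q))))


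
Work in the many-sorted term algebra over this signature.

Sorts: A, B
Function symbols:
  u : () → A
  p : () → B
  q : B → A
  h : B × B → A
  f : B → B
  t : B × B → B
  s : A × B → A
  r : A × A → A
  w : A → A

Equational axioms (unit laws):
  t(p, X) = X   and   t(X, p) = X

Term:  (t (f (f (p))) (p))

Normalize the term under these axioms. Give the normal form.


1. (t (f (f (p))) (p))  →  (f (f (p)))

normal form = (f (f (p)))


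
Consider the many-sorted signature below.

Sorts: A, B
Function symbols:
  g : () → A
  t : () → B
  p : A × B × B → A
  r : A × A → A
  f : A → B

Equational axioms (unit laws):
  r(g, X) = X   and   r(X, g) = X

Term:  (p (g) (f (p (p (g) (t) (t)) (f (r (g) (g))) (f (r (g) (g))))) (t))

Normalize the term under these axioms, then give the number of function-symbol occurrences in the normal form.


1. (p (g) (f (p (p (g) (t) (t)) (f (r (g) (g))) (f (r (g) (g))))) (t))  →  (p (g) (f (p (p (g) (t) (t)) (f (g)) (f (r (g) (g))))) (t))
2. (p (g) (f (p (p (g) (t) (t)) (f (g)) (f (r (g) (g))))) (t))  →  (p (g) (f (p (p (g) (t) (t)) (f (g)) (f (g)))) (t))
normal form: (p (g) (f (p (p (g) (t) (t)) (f (g)) (f (g)))) (t))

size = 13


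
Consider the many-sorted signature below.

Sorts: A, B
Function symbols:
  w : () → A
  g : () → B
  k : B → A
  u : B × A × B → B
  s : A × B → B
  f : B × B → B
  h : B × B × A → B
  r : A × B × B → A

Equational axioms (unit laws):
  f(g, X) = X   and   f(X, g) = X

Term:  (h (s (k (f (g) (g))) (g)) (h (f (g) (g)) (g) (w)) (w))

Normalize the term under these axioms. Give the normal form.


1. (h (s (k (f (g) (g))) (g)) (h (f (g) (g)) (g) (w)) (w))  →  (h (s (k (g)) (g)) (h (f (g) (g)) (g) (w)) (w))
2. (h (s (k (g)) (g)) (h (f (g) (g)) (g) (w)) (w))  →  (h (s (k (g)) (g)) (h (g) (g) (w)) (w))

normal form = (h (s (k (g)) (g)) (h (g) (g) (w)) (w))


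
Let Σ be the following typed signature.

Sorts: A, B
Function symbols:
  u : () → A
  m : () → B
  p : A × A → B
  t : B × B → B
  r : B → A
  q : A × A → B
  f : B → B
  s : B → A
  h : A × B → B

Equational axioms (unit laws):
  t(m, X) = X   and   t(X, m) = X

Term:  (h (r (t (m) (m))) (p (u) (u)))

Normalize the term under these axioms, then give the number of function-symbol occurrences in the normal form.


size = 6

1. (h (r (t (m) (m))) (p (u) (u)))  →  (h (r (m)) (p (u) (u)))
normal form: (h (r (m)) (p (u) (u)))


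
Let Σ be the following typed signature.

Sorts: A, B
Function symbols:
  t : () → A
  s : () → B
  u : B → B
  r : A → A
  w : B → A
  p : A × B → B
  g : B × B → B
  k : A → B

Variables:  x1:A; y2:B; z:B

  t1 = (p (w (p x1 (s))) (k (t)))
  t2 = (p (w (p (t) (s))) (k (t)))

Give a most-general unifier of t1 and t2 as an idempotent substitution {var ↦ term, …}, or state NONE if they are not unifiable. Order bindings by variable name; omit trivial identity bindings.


{x1 ↦ (t)}


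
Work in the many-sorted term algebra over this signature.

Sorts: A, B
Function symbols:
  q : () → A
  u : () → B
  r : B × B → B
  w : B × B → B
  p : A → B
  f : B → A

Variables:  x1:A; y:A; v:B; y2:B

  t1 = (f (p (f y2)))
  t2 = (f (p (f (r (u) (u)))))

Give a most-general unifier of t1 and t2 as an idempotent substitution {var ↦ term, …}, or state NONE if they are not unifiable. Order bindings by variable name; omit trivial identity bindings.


{y2 ↦ (r (u) (u))}


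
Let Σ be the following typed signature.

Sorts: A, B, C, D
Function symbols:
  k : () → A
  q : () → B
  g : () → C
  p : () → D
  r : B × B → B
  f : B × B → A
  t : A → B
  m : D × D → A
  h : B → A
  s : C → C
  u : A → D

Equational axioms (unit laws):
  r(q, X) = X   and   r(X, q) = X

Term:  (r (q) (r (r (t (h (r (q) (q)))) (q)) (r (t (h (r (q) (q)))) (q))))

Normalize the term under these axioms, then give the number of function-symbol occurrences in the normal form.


size = 7

1. (r (q) (r (r (t (h (r (q) (q)))) (q)) (r (t (h (r (q) (q)))) (q))))  →  (r (r (t (h (r (q) (q)))) (q)) (r (t (h (r (q) (q)))) (q)))
2. (r (r (t (h (r (q) (q)))) (q)) (r (t (h (r (q) (q)))) (q)))  →  (r (t (h (r (q) (q)))) (r (t (h (r (q) (q)))) (q)))
3. (r (t (h (r (q) (q)))) (r (t (h (r (q) (q)))) (q)))  →  (r (t (h (q))) (r (t (h (r (q) (q)))) (q)))
4. (r (t (h (q))) (r (t (h (r (q) (q)))) (q)))  →  (r (t (h (q))) (t (h (r (q) (q)))))
5. (r (t (h (q))) (t (h (r (q) (q)))))  →  (r (t (h (q))) (t (h (q))))
normal form: (r (t (h (q))) (t (h (q))))


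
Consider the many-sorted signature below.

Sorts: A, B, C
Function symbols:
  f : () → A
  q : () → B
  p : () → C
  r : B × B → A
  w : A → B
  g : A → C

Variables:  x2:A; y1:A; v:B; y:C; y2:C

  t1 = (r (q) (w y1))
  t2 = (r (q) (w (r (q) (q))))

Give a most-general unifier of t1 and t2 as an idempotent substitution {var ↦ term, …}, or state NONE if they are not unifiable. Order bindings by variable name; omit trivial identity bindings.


{y1 ↦ (r (q) (q))}


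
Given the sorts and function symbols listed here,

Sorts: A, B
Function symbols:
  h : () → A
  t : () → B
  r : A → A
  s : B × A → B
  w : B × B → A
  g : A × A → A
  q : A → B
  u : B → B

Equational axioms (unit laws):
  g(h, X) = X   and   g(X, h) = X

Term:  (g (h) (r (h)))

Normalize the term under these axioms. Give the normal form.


1. (g (h) (r (h)))  →  (r (h))

normal form = (r (h))


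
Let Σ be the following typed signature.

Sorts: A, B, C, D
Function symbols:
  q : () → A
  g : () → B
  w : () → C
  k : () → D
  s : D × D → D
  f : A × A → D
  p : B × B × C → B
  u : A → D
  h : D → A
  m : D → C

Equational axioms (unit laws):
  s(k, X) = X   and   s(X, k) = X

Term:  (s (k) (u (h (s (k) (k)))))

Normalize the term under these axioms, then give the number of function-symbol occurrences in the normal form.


1. (s (k) (u (h (s (k) (k)))))  →  (u (h (s (k) (k))))
2. (u (h (s (k) (k))))  →  (u (h (k)))
normal form: (u (h (k)))

size = 3


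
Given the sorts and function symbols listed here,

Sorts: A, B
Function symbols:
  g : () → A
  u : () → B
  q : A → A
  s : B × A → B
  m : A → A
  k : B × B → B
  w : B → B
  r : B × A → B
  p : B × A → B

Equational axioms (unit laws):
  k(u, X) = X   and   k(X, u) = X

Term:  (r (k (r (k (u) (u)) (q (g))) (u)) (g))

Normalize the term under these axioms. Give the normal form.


normal form = (r (r (u) (q (g))) (g))

1. (r (k (r (k (u) (u)) (q (g))) (u)) (g))  →  (r (r (k (u) (u)) (q (g))) (g))
2. (r (r (k (u) (u)) (q (g))) (g))  →  (r (r (u) (q (g))) (g))


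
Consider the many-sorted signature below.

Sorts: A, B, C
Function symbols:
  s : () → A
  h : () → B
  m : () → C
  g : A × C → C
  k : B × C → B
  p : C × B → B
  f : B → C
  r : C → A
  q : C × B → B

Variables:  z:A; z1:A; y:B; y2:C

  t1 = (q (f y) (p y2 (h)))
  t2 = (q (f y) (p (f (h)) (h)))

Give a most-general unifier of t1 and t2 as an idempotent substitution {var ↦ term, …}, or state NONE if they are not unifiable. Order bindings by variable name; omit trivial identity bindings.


{y2 ↦ (f (h))}


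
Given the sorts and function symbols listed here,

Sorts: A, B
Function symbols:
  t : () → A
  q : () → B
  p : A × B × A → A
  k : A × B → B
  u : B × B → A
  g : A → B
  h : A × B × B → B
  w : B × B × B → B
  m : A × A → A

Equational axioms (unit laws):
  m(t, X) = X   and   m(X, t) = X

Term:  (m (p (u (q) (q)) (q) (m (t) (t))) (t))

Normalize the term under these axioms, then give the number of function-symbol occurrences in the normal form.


size = 6

1. (m (p (u (q) (q)) (q) (m (t) (t))) (t))  →  (p (u (q) (q)) (q) (m (t) (t)))
2. (p (u (q) (q)) (q) (m (t) (t)))  →  (p (u (q) (q)) (q) (t))
normal form: (p (u (q) (q)) (q) (t))


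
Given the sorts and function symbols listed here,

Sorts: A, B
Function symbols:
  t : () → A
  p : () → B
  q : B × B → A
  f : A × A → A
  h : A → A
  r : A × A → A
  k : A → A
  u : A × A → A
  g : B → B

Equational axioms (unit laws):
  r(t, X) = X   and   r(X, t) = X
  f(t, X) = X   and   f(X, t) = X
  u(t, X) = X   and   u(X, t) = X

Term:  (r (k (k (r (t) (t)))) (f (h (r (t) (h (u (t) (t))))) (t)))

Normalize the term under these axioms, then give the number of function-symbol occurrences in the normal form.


size = 7

1. (r (k (k (r (t) (t)))) (f (h (r (t) (h (u (t) (t))))) (t)))  →  (r (k (k (t))) (f (h (r (t) (h (u (t) (t))))) (t)))
2. (r (k (k (t))) (f (h (r (t) (h (u (t) (t))))) (t)))  →  (r (k (k (t))) (h (r (t) (h (u (t) (t))))))
3. (r (k (k (t))) (h (r (t) (h (u (t) (t))))))  →  (r (k (k (t))) (h (h (u (t) (t)))))
4. (r (k (k (t))) (h (h (u (t) (t)))))  →  (r (k (k (t))) (h (h (t))))
normal form: (r (k (k (t))) (h (h (t))))


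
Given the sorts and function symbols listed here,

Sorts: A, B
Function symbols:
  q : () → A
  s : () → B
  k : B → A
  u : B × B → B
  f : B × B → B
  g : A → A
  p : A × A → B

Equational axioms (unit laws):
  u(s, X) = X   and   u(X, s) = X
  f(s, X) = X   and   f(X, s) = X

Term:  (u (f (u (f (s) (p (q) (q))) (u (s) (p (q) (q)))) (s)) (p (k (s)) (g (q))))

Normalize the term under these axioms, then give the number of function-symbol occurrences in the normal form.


size = 13

1. (u (f (u (f (s) (p (q) (q))) (u (s) (p (q) (q)))) (s)) (p (k (s)) (g (q))))  →  (u (u (f (s) (p (q) (q))) (u (s) (p (q) (q)))) (p (k (s)) (g (q))))
2. (u (u (f (s) (p (q) (q))) (u (s) (p (q) (q)))) (p (k (s)) (g (q))))  →  (u (u (p (q) (q)) (u (s) (p (q) (q)))) (p (k (s)) (g (q))))
3. (u (u (p (q) (q)) (u (s) (p (q) (q)))) (p (k (s)) (g (q))))  →  (u (u (p (q) (q)) (p (q) (q))) (p (k (s)) (g (q))))
normal form: (u (u (p (q) (q)) (p (q) (q))) (p (k (s)) (g (q))))


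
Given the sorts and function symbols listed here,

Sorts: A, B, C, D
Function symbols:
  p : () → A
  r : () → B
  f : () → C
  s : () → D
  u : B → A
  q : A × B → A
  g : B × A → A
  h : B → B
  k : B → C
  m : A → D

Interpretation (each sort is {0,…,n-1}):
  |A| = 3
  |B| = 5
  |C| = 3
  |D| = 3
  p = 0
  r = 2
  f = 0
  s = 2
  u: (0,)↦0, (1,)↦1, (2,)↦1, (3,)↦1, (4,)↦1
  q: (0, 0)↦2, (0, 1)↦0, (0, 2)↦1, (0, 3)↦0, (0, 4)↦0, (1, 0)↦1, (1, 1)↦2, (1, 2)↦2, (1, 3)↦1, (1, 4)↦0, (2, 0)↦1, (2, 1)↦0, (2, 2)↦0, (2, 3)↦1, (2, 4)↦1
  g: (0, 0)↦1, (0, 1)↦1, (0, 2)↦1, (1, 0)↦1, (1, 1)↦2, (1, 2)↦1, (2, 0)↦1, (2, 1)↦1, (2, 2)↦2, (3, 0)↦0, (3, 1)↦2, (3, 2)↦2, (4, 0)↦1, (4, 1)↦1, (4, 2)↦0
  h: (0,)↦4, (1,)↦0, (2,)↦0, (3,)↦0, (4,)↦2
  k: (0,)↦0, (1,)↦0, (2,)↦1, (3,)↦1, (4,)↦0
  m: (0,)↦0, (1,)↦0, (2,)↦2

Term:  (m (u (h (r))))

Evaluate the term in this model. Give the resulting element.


  r = 2
  (h (r)) = h(2,) = 0
  (u (h (r))) = u(0,) = 0
  (m (u (h (r)))) = m(0,) = 0

value = 0


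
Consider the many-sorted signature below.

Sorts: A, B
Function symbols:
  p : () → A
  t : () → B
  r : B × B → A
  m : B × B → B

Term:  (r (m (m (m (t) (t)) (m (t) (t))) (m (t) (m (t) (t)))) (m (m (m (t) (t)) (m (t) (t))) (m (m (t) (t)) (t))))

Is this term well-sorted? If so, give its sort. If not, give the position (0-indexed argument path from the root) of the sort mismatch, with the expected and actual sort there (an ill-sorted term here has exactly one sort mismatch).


well-sorted; sort = A

        (t) : B
        (t) : B
      (m (t) (t)) : B
        (t) : B
        (t) : B
      (m (t) (t)) : B
    (m (m (t) (t)) (m (t) (t))) : B
      (t) : B
        (t) : B
        (t) : B
      (m (t) (t)) : B
    (m (t) (m (t) (t))) : B
  (m (m (m (t) (t)) (m (t) (t))) (m (t) (m (t) (t)))) : B
        (t) : B
        (t) : B
      (m (t) (t)) : B
        (t) : B
        (t) : B
      (m (t) (t)) : B
    (m (m (t) (t)) (m (t) (t))) : B
        (t) : B
        (t) : B
      (m (t) (t)) : B
      (t) : B
    (m (m (t) (t)) (t)) : B
  (m (m (m (t) (t)) (m (t) (t))) (m (m (t) (t)) (t))) : B
(r (m (m (m (t) (t)) (m (t) (t))) (m (t) (m (t) (t)))) (m (m (m (t) (t)) (m (t) (t))) (m (m (t) (t)) (t)))) : A


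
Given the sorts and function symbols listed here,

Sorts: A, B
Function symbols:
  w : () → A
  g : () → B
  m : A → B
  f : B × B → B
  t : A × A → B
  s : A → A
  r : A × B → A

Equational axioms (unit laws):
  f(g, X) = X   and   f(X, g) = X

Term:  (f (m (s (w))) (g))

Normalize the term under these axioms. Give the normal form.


normal form = (m (s (w)))

1. (f (m (s (w))) (g))  →  (m (s (w)))


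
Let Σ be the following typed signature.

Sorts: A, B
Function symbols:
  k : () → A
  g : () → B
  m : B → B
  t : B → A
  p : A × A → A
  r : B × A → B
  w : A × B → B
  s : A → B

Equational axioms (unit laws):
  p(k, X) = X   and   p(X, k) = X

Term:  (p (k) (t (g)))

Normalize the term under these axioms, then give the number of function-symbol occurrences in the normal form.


1. (p (k) (t (g)))  →  (t (g))
normal form: (t (g))

size = 2


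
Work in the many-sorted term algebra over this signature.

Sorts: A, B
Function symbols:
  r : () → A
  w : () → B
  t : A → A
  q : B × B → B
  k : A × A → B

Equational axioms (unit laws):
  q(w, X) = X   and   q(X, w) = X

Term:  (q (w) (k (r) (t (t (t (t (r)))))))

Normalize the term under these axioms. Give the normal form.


1. (q (w) (k (r) (t (t (t (t (r)))))))  →  (k (r) (t (t (t (t (r))))))

normal form = (k (r) (t (t (t (t (r))))))


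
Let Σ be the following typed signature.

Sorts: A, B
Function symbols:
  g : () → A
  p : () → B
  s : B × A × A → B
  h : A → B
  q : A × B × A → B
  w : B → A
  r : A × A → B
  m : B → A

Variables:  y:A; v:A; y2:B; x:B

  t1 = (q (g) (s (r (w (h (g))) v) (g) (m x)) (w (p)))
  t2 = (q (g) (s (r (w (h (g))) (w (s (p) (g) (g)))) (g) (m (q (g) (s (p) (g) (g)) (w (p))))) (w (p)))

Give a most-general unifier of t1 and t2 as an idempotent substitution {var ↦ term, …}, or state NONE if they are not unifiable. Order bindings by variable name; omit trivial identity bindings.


{v ↦ (w (s (p) (g) (g))), x ↦ (q (g) (s (p) (g) (g)) (w (p)))}


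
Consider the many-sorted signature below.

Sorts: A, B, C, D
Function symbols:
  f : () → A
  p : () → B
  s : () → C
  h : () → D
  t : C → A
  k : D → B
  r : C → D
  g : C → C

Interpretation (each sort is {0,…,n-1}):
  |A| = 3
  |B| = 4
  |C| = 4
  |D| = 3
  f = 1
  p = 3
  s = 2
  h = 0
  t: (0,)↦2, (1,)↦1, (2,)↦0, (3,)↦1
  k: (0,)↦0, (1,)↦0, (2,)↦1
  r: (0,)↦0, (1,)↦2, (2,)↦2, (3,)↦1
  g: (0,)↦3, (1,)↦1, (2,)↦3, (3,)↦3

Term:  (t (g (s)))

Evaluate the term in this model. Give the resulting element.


  s = 2
  (g (s)) = g(2,) = 3
  (t (g (s))) = t(3,) = 1

value = 1


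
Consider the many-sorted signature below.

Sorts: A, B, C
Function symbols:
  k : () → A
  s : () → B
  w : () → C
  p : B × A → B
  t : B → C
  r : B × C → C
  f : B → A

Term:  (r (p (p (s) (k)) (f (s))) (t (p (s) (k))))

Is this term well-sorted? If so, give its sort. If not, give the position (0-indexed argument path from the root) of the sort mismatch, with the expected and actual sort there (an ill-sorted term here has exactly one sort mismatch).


well-sorted; sort = C

      (s) : B
      (k) : A
    (p (s) (k)) : B
      (s) : B
    (f (s)) : A
  (p (p (s) (k)) (f (s))) : B
      (s) : B
      (k) : A
    (p (s) (k)) : B
  (t (p (s) (k))) : C
(r (p (p (s) (k)) (f (s))) (t (p (s) (k)))) : C


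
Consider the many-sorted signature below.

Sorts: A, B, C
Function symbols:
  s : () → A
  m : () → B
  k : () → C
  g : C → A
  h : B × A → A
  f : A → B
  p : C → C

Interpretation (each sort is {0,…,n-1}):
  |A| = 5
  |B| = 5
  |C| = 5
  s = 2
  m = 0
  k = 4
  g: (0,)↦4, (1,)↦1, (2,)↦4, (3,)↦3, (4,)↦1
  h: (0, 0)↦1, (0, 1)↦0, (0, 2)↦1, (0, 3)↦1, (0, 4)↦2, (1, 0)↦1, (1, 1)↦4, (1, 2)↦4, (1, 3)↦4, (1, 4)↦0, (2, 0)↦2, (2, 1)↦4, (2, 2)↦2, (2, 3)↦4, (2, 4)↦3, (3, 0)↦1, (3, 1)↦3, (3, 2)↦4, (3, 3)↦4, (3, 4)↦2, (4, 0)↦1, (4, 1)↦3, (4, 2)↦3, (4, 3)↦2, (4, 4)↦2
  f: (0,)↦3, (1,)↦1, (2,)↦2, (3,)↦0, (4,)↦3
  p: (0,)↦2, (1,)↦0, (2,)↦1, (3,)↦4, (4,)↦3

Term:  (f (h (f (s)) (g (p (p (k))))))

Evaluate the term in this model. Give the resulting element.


value = 3

  s = 2
  (f (s)) = f(2,) = 2
  k = 4
  (p (k)) = p(4,) = 3
  (p (p (k))) = p(3,) = 4
  (g (p (p (k)))) = g(4,) = 1
  (h (f (s)) (g (p (p (k))))) = h(2, 1) = 4
  (f (h (f (s)) (g (p (p (k)))))) = f(4,) = 3


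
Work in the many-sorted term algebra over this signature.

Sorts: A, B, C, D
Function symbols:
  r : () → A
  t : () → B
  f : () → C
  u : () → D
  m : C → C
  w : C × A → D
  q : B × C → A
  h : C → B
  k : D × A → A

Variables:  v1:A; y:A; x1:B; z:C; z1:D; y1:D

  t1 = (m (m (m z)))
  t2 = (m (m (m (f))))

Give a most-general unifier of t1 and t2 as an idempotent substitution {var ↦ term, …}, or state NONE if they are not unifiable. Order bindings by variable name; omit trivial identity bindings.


{z ↦ (f)}


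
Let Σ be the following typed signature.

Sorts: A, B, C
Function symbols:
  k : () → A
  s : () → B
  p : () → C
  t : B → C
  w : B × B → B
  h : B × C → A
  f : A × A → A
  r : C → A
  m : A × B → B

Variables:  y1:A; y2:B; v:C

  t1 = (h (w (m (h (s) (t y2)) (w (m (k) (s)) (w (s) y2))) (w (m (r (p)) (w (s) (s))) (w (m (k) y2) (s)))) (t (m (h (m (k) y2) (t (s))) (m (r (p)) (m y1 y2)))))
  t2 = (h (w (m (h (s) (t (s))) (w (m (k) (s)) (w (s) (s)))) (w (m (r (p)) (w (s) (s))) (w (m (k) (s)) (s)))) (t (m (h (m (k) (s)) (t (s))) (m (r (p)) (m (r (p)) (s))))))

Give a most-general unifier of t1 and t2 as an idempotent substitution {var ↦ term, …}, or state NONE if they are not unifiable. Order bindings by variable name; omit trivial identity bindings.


{y1 ↦ (r (p)), y2 ↦ (s)}


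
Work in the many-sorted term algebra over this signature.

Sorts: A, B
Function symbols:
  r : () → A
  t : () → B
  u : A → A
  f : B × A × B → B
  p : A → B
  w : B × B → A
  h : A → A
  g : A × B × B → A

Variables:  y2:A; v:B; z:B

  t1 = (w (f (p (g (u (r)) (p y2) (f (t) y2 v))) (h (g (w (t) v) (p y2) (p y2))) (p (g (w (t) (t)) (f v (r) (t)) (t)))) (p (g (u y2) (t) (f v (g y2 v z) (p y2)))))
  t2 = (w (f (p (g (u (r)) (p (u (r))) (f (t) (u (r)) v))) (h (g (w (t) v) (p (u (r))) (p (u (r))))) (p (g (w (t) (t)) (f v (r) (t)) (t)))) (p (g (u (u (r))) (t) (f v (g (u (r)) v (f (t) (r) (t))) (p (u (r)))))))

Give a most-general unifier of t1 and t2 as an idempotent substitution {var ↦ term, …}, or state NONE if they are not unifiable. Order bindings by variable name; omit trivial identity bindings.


{y2 ↦ (u (r)), z ↦ (f (t) (r) (t))}


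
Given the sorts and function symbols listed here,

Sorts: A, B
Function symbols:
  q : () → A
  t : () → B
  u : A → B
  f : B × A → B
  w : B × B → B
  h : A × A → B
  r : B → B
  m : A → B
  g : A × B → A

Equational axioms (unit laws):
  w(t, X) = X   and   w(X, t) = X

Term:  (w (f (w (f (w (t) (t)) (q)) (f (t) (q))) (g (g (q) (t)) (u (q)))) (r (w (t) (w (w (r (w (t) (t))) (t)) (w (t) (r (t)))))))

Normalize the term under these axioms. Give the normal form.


1. (w (f (w (f (w (t) (t)) (q)) (f (t) (q))) (g (g (q) (t)) (u (q)))) (r (w (t) (w (w (r (w (t) (t))) (t)) (w (t) (r (t)))))))  →  (w (f (w (f (t) (q)) (f (t) (q))) (g (g (q) (t)) (u (q)))) (r (w (t) (w (w (r (w (t) (t))) (t)) (w (t) (r (t)))))))
2. (w (f (w (f (t) (q)) (f (t) (q))) (g (g (q) (t)) (u (q)))) (r (w (t) (w (w (r (w (t) (t))) (t)) (w (t) (r (t)))))))  →  (w (f (w (f (t) (q)) (f (t) (q))) (g (g (q) (t)) (u (q)))) (r (w (w (r (w (t) (t))) (t)) (w (t) (r (t))))))
3. (w (f (w (f (t) (q)) (f (t) (q))) (g (g (q) (t)) (u (q)))) (r (w (w (r (w (t) (t))) (t)) (w (t) (r (t))))))  →  (w (f (w (f (t) (q)) (f (t) (q))) (g (g (q) (t)) (u (q)))) (r (w (r (w (t) (t))) (w (t) (r (t))))))
4. (w (f (w (f (t) (q)) (f (t) (q))) (g (g (q) (t)) (u (q)))) (r (w (r (w (t) (t))) (w (t) (r (t))))))  →  (w (f (w (f (t) (q)) (f (t) (q))) (g (g (q) (t)) (u (q)))) (r (w (r (t)) (w (t) (r (t))))))
5. (w (f (w (f (t) (q)) (f (t) (q))) (g (g (q) (t)) (u (q)))) (r (w (r (t)) (w (t) (r (t))))))  →  (w (f (w (f (t) (q)) (f (t) (q))) (g (g (q) (t)) (u (q)))) (r (w (r (t)) (r (t)))))

normal form = (w (f (w (f (t) (q)) (f (t) (q))) (g (g (q) (t)) (u (q)))) (r (w (r (t)) (r (t)))))


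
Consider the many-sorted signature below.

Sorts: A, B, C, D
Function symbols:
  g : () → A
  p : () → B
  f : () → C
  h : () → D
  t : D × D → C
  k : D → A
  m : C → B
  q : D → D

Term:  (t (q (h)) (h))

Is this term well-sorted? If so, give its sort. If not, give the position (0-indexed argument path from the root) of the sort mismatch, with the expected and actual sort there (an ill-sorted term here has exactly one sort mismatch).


well-sorted; sort = C

    (h) : D
  (q (h)) : D
  (h) : D
(t (q (h)) (h)) : C


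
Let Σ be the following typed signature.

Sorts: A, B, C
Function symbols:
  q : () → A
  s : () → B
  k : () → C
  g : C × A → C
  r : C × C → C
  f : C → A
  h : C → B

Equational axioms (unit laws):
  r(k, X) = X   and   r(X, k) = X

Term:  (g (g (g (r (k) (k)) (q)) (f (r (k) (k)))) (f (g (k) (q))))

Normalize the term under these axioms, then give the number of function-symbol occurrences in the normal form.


1. (g (g (g (r (k) (k)) (q)) (f (r (k) (k)))) (f (g (k) (q))))  →  (g (g (g (k) (q)) (f (r (k) (k)))) (f (g (k) (q))))
2. (g (g (g (k) (q)) (f (r (k) (k)))) (f (g (k) (q))))  →  (g (g (g (k) (q)) (f (k))) (f (g (k) (q))))
normal form: (g (g (g (k) (q)) (f (k))) (f (g (k) (q))))

size = 11


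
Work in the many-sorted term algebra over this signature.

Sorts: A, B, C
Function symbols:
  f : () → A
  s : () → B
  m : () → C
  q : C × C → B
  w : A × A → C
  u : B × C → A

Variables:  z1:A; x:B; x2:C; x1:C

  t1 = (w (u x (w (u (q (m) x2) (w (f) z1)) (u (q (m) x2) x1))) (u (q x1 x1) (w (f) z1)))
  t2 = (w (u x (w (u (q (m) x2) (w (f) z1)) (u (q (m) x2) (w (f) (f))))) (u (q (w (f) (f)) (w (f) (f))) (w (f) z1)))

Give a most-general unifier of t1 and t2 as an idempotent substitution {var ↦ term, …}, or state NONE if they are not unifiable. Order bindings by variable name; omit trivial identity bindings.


{x1 ↦ (w (f) (f))}


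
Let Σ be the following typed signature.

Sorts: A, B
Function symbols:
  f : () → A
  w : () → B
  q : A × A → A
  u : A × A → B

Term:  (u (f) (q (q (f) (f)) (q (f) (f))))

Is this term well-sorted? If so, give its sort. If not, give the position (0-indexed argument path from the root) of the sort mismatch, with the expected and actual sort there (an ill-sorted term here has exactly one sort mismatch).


  (f) : A
      (f) : A
      (f) : A
    (q (f) (f)) : A
      (f) : A
      (f) : A
    (q (f) (f)) : A
  (q (q (f) (f)) (q (f) (f))) : A
(u (f) (q (q (f) (f)) (q (f) (f)))) : B

well-sorted; sort = B


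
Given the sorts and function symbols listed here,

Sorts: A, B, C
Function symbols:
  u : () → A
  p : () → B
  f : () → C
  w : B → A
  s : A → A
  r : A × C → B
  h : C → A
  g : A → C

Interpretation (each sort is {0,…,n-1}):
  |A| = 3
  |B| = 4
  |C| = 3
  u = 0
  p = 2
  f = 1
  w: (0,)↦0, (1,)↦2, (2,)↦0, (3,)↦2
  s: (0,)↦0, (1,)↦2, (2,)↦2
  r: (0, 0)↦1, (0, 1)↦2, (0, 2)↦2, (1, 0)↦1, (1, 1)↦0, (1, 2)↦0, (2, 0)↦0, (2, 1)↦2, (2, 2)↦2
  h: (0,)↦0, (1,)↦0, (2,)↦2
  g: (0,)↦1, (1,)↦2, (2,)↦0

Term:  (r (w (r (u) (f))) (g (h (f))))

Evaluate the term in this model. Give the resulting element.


value = 2

  u = 0
  f = 1
  (r (u) (f)) = r(0, 1) = 2
  (w (r (u) (f))) = w(2,) = 0
  f = 1
  (h (f)) = h(1,) = 0
  (g (h (f))) = g(0,) = 1
  (r (w (r (u) (f))) (g (h (f)))) = r(0, 1) = 2


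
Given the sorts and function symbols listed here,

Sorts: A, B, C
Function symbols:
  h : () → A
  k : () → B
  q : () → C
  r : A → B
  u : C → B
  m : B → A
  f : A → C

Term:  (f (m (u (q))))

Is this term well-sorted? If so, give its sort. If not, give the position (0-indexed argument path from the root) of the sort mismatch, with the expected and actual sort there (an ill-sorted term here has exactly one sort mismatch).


well-sorted; sort = C

      (q) : C
    (u (q)) : B
  (m (u (q))) : A
(f (m (u (q)))) : C


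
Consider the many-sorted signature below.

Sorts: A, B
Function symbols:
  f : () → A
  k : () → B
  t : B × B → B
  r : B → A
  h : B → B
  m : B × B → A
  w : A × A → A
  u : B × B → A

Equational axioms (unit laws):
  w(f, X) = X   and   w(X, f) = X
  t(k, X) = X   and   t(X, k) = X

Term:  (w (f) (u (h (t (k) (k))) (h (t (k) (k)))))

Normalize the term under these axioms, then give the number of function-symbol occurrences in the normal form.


1. (w (f) (u (h (t (k) (k))) (h (t (k) (k)))))  →  (u (h (t (k) (k))) (h (t (k) (k))))
2. (u (h (t (k) (k))) (h (t (k) (k))))  →  (u (h (k)) (h (t (k) (k))))
3. (u (h (k)) (h (t (k) (k))))  →  (u (h (k)) (h (k)))
normal form: (u (h (k)) (h (k)))

size = 5


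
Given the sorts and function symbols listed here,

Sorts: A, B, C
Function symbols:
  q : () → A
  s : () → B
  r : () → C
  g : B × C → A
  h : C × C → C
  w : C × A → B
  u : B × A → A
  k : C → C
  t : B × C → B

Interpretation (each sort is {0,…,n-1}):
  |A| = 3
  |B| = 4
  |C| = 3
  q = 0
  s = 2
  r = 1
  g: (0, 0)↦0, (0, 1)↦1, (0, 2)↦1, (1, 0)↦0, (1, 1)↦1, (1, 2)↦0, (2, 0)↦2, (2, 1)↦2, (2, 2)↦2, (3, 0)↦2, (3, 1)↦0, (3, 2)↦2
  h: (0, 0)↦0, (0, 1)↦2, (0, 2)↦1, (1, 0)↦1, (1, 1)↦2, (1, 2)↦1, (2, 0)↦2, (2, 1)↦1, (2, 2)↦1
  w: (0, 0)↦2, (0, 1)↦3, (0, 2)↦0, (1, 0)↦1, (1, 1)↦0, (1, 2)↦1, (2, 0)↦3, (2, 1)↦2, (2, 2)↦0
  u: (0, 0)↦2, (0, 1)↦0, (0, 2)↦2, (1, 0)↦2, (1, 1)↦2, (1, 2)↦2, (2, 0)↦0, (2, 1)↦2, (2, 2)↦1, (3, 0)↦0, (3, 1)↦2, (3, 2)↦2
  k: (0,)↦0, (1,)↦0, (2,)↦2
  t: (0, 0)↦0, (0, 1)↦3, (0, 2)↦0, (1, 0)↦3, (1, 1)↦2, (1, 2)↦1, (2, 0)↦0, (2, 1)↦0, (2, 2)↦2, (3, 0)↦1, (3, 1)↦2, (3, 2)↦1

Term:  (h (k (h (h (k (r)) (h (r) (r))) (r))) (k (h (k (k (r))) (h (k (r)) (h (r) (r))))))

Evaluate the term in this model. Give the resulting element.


  r = 1
  (k (r)) = k(1,) = 0
  r = 1
  r = 1
  (h (r) (r)) = h(1, 1) = 2
  (h (k (r)) (h (r) (r))) = h(0, 2) = 1
  r = 1
  (h (h (k (r)) (h (r) (r))) (r)) = h(1, 1) = 2
  (k (h (h (k (r)) (h (r) (r))) (r))) = k(2,) = 2
  r = 1
  (k (r)) = k(1,) = 0
  (k (k (r))) = k(0,) = 0
  r = 1
  (k (r)) = k(1,) = 0
  r = 1
  r = 1
  (h (r) (r)) = h(1, 1) = 2
  (h (k (r)) (h (r) (r))) = h(0, 2) = 1
  (h (k (k (r))) (h (k (r)) (h (r) (r)))) = h(0, 1) = 2
  (k (h (k (k (r))) (h (k (r)) (h (r) (r))))) = k(2,) = 2
  (h (k (h (h (k (r)) (h (r) (r))) (r))) (k (h (k (k (r))) (h (k (r)) (h (r) (r)))))) = h(2, 2) = 1

value = 1


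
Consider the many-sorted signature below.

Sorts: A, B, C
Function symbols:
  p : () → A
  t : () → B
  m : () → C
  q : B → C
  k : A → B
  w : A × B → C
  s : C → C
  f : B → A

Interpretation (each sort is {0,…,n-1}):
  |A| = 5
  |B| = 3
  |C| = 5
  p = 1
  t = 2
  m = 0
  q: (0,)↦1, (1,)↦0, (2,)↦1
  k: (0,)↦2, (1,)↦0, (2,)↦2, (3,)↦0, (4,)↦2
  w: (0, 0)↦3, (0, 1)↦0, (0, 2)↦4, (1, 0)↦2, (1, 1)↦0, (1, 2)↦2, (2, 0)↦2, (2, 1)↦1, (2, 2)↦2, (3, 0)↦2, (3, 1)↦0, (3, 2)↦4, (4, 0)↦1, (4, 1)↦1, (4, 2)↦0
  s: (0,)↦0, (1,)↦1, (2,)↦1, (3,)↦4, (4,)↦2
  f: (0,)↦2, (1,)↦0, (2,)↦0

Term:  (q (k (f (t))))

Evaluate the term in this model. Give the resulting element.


value = 1

  t = 2
  (f (t)) = f(2,) = 0
  (k (f (t))) = k(0,) = 2
  (q (k (f (t)))) = q(2,) = 1


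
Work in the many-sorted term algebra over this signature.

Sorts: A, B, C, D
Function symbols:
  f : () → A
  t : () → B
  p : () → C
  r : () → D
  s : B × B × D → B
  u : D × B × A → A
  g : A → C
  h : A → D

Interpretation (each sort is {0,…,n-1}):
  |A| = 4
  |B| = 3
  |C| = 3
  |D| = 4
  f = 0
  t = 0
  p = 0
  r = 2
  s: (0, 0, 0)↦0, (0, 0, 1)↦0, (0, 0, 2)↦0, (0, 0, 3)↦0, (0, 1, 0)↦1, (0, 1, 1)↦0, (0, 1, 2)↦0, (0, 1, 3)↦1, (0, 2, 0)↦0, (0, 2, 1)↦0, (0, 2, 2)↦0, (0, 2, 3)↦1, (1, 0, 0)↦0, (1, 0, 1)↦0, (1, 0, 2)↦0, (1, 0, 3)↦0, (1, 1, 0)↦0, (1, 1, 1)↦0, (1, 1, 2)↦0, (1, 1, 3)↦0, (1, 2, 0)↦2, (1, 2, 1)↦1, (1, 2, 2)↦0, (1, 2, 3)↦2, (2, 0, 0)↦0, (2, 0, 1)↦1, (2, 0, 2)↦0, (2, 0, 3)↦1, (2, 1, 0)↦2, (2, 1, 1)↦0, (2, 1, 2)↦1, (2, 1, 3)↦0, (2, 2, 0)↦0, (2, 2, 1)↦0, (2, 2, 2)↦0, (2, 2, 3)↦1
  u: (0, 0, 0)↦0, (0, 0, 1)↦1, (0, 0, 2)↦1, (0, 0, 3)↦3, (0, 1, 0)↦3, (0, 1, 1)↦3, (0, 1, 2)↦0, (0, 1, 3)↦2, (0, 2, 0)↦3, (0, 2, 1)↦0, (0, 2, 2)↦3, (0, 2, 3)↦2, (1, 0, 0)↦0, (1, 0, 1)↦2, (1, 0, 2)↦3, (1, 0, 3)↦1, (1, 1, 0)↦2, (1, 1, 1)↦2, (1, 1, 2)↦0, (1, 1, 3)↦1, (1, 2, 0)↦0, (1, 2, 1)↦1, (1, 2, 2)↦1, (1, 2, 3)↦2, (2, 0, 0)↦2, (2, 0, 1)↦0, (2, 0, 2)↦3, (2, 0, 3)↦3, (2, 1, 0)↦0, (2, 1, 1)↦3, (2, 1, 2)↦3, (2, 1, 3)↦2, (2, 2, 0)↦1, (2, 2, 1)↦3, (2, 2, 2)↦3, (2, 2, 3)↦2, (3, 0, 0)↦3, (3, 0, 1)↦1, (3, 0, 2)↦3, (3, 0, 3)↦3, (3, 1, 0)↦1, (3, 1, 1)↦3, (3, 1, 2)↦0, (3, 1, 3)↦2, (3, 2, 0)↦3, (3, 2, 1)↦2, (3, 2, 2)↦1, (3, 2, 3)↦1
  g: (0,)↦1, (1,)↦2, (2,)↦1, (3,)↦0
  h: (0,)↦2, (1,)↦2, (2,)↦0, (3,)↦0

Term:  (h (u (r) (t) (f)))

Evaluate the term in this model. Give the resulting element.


  r = 2
  t = 0
  f = 0
  (u (r) (t) (f)) = u(2, 0, 0) = 2
  (h (u (r) (t) (f))) = h(2,) = 0

value = 0


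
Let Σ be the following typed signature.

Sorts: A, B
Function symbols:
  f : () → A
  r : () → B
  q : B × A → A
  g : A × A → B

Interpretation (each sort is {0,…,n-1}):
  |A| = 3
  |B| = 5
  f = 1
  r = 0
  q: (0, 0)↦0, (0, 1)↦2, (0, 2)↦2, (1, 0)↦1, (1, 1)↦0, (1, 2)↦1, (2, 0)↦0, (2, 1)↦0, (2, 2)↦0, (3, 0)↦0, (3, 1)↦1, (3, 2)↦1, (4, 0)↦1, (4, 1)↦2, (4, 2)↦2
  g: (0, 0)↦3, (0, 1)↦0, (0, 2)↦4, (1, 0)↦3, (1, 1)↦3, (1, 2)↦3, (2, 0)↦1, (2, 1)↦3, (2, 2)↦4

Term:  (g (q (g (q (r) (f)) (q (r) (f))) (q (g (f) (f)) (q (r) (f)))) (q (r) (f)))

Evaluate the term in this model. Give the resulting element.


  r = 0
  f = 1
  (q (r) (f)) = q(0, 1) = 2
  r = 0
  f = 1
  (q (r) (f)) = q(0, 1) = 2
  (g (q (r) (f)) (q (r) (f))) = g(2, 2) = 4
  f = 1
  f = 1
  (g (f) (f)) = g(1, 1) = 3
  r = 0
  f = 1
  (q (r) (f)) = q(0, 1) = 2
  (q (g (f) (f)) (q (r) (f))) = q(3, 2) = 1
  (q (g (q (r) (f)) (q (r) (f))) (q (g (f) (f)) (q (r) (f)))) = q(4, 1) = 2
  r = 0
  f = 1
  (q (r) (f)) = q(0, 1) = 2
  (g (q (g (q (r) (f)) (q (r) (f))) (q (g (f) (f)) (q (r) (f)))) (q (r) (f))) = g(2, 2) = 4

value = 4


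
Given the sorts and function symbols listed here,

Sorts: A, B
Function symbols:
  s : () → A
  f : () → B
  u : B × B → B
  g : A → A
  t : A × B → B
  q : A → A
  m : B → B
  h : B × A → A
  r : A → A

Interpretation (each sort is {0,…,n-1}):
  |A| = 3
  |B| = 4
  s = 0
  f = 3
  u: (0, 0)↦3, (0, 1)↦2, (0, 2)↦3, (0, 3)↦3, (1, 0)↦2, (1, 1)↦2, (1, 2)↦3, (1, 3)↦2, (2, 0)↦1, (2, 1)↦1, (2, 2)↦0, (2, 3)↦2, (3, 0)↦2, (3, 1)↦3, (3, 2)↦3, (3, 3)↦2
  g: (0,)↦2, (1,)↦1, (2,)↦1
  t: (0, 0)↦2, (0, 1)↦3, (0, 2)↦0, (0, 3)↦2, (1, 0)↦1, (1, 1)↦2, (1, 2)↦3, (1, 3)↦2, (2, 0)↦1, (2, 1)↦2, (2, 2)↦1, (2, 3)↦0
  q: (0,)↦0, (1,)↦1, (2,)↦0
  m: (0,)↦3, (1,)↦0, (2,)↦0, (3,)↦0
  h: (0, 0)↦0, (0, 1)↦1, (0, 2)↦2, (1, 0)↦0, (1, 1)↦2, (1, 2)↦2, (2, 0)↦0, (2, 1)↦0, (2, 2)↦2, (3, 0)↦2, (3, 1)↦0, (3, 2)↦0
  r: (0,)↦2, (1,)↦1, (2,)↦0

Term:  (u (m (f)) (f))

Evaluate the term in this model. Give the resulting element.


value = 3

  f = 3
  (m (f)) = m(3,) = 0
  f = 3
  (u (m (f)) (f)) = u(0, 3) = 3


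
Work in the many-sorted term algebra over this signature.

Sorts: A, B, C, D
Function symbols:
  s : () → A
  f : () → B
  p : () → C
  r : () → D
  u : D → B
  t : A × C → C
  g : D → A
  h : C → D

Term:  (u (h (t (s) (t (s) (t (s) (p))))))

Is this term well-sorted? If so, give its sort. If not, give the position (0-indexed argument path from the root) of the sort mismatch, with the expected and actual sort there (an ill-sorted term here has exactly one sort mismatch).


      (s) : A
        (s) : A
          (s) : A
          (p) : C
        (t (s) (p)) : C
      (t (s) (t (s) (p))) : C
    (t (s) (t (s) (t (s) (p)))) : C
  (h (t (s) (t (s) (t (s) (p))))) : D
(u (h (t (s) (t (s) (t (s) (p)))))) : B

well-sorted; sort = B


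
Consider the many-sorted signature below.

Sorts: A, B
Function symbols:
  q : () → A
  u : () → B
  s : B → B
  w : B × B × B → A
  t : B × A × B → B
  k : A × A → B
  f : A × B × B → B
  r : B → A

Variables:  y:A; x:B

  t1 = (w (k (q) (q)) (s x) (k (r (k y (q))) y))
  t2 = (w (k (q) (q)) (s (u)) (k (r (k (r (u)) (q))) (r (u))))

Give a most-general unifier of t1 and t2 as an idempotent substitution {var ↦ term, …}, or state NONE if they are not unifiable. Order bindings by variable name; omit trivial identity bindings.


{x ↦ (u), y ↦ (r (u))}


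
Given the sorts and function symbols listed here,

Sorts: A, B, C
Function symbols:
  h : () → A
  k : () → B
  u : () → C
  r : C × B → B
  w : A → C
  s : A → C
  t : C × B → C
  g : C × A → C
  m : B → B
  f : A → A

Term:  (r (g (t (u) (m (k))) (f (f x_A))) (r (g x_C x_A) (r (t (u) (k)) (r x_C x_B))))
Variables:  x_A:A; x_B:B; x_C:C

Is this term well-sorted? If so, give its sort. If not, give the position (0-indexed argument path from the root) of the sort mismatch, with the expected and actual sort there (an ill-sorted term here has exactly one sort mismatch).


well-sorted; sort = B

      (u) : C
        (k) : B
      (m (k)) : B
    (t (u) (m (k))) : C
        x_A : A
      (f x_A) : A
    (f (f x_A)) : A
  (g (t (u) (m (k))) (f (f x_A))) : C
      x_C : C
      x_A : A
    (g x_C x_A) : C
        (u) : C
        (k) : B
      (t (u) (k)) : C
        x_C : C
        x_B : B
      (r x_C x_B) : B
    (r (t (u) (k)) (r x_C x_B)) : B
  (r (g x_C x_A) (r (t (u) (k)) (r x_C x_B))) : B
(r (g (t (u) (m (k))) (f (f x_A))) (r (g x_C x_A) (r (t (u) (k)) (r x_C x_B)))) : B


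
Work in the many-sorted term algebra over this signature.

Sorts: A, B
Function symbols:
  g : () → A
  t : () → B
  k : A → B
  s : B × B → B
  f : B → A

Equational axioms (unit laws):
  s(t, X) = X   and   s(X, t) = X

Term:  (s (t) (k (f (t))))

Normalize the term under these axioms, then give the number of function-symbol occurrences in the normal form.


size = 3

1. (s (t) (k (f (t))))  →  (k (f (t)))
normal form: (k (f (t)))


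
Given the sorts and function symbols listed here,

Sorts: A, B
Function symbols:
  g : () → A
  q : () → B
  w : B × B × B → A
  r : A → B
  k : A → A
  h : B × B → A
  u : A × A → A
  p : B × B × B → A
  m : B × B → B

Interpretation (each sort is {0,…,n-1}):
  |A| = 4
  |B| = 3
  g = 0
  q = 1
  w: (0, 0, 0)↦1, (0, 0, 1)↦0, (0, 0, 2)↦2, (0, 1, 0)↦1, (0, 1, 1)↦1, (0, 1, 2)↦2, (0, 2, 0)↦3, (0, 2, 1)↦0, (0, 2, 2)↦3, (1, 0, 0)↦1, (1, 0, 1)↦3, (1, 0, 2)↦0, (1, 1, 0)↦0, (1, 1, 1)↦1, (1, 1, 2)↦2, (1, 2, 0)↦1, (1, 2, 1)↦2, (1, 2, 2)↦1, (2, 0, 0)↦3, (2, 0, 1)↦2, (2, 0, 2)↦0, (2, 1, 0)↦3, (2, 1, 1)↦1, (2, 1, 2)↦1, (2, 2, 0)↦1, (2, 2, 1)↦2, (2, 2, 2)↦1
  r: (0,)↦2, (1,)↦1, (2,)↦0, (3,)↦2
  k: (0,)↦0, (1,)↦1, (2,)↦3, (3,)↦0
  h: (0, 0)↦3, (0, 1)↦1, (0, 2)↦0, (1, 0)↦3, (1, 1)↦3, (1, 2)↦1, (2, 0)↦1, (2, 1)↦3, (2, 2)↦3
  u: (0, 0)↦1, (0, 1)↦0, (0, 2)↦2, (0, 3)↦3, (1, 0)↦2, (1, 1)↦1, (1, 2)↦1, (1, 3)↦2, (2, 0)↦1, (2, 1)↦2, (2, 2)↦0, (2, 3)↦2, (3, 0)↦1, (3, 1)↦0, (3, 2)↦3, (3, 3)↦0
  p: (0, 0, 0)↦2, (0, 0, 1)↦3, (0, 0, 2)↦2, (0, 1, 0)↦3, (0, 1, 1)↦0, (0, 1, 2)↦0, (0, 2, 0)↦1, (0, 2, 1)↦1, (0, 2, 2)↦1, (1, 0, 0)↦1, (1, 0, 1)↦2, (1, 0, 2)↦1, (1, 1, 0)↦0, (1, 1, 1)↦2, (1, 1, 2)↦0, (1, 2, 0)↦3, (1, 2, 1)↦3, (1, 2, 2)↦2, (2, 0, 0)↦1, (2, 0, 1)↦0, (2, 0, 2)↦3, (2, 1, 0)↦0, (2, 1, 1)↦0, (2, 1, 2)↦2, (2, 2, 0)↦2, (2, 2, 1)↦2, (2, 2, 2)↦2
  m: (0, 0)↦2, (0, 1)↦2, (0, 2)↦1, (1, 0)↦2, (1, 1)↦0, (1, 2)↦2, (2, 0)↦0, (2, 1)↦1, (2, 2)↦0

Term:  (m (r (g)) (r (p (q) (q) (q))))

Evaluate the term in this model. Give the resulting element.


  g = 0
  (r (g)) = r(0,) = 2
  q = 1
  q = 1
  q = 1
  (p (q) (q) (q)) = p(1, 1, 1) = 2
  (r (p (q) (q) (q))) = r(2,) = 0
  (m (r (g)) (r (p (q) (q) (q)))) = m(2, 0) = 0

value = 0


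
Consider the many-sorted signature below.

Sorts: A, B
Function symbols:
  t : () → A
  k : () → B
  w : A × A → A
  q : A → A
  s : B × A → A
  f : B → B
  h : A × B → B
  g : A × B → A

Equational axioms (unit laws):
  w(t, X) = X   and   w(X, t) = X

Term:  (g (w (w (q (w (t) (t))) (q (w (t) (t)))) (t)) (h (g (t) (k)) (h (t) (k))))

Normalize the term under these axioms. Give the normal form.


1. (g (w (w (q (w (t) (t))) (q (w (t) (t)))) (t)) (h (g (t) (k)) (h (t) (k))))  →  (g (w (q (w (t) (t))) (q (w (t) (t)))) (h (g (t) (k)) (h (t) (k))))
2. (g (w (q (w (t) (t))) (q (w (t) (t)))) (h (g (t) (k)) (h (t) (k))))  →  (g (w (q (t)) (q (w (t) (t)))) (h (g (t) (k)) (h (t) (k))))
3. (g (w (q (t)) (q (w (t) (t)))) (h (g (t) (k)) (h (t) (k))))  →  (g (w (q (t)) (q (t))) (h (g (t) (k)) (h (t) (k))))

normal form = (g (w (q (t)) (q (t))) (h (g (t) (k)) (h (t) (k))))


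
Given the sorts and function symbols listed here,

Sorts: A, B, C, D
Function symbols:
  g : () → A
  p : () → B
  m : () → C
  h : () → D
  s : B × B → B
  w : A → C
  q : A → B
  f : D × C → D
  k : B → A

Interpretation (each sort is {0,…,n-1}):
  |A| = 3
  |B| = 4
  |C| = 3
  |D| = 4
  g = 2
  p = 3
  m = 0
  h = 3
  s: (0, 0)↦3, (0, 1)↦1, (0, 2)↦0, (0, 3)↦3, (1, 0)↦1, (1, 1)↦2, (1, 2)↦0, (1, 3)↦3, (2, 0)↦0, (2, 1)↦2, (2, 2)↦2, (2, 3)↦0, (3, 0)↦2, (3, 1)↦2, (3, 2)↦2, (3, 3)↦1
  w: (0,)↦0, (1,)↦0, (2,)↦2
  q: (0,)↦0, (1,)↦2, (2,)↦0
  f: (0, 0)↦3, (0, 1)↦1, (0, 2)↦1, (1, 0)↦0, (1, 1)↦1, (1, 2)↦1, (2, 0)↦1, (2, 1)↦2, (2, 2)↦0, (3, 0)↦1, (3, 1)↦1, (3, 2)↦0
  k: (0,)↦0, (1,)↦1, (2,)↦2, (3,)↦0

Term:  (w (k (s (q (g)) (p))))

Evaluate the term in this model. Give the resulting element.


value = 0

  g = 2
  (q (g)) = q(2,) = 0
  p = 3
  (s (q (g)) (p)) = s(0, 3) = 3
  (k (s (q (g)) (p))) = k(3,) = 0
  (w (k (s (q (g)) (p)))) = w(0,) = 0


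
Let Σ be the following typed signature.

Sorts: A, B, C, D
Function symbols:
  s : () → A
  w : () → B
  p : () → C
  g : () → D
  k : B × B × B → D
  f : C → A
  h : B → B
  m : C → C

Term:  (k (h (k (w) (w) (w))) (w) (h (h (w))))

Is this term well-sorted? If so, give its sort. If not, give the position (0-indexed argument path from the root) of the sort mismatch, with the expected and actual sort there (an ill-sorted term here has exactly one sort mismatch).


      (w) : B
      (w) : B
      (w) : B
    (k (w) (w) (w)) : D
  (h (k (w) (w) (w))) : ✗ arg 0 at [0, 0] has sort D, expected B
  (w) : B
      (w) : B
    (h (w)) : B
  (h (h (w))) : B

ill-sorted at position [0, 0]: expected B, got D
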